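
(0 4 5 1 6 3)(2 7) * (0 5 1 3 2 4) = (1 6 2 7 4)(3 5)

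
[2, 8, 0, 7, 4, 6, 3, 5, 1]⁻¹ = [2, 8, 0, 6, 4, 7, 5, 3, 1]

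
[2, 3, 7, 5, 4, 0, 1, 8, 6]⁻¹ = [5, 6, 0, 1, 4, 3, 8, 2, 7]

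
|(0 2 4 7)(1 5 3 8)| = 4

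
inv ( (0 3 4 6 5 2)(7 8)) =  (0 2 5 6 4 3)(7 8)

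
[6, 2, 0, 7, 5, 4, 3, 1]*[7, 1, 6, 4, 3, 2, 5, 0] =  [5, 6, 7, 0, 2, 3, 4, 1]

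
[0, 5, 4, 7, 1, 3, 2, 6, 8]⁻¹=[0, 4, 6, 5, 2, 1, 7, 3, 8]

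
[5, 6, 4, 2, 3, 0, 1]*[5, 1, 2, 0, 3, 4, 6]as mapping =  [0→4, 1→6, 2→3, 3→2, 4→0, 5→5, 6→1]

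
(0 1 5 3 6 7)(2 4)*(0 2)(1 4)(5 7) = (0 4)(1 7 2)(3 6 5)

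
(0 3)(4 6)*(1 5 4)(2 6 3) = (0 2 6 1 5 4 3)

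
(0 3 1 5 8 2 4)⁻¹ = (0 4 2 8 5 1 3)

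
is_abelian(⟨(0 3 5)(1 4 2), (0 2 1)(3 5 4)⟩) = no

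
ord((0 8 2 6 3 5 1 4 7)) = 9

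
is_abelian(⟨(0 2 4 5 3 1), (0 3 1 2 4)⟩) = no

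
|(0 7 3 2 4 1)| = 6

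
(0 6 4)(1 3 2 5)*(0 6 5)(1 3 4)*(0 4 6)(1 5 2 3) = (0 2 4)(1 6 5)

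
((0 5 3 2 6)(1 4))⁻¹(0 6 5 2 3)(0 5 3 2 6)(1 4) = (0 3 6 2 5)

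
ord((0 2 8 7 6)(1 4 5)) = 15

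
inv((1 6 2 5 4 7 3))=(1 3 7 4 5 2 6)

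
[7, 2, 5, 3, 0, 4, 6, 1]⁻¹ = [4, 7, 1, 3, 5, 2, 6, 0]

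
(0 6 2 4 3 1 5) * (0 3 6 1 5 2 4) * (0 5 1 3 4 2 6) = (0 3 1 6 2 5 4)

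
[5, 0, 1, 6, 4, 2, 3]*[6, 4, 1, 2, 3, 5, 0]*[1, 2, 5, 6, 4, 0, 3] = [0, 3, 4, 1, 6, 2, 5]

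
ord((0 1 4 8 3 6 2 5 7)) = 9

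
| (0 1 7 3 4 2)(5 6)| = 6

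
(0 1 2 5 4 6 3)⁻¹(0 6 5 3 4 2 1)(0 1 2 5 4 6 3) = (0 6 5 2 1 3 4)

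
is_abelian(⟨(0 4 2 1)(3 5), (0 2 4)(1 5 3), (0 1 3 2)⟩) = no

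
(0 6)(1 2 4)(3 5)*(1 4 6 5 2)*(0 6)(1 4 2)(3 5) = (0 3 1 4 2)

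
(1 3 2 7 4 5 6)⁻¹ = (1 6 5 4 7 2 3)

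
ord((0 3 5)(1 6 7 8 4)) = 15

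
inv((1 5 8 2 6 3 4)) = (1 4 3 6 2 8 5)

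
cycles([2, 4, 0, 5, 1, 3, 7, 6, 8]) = (0 2)(1 4)(3 5)(6 7)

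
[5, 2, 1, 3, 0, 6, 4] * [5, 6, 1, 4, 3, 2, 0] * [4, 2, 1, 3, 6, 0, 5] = [1, 2, 5, 6, 0, 4, 3]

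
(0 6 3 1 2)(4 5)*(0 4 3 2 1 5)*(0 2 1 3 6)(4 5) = (1 3 4 2 5 6)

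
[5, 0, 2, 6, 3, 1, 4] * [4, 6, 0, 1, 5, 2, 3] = [2, 4, 0, 3, 1, 6, 5]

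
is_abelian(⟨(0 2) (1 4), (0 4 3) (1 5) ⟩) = no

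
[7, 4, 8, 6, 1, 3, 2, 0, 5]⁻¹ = [7, 4, 6, 5, 1, 8, 3, 0, 2]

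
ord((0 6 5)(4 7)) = 6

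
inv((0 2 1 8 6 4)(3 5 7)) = (0 4 6 8 1 2)(3 7 5)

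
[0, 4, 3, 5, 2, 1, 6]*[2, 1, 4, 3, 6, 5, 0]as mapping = [0→2, 1→6, 2→3, 3→5, 4→4, 5→1, 6→0]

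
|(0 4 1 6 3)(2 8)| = 10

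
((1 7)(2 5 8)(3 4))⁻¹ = (1 7)(2 8 5)(3 4)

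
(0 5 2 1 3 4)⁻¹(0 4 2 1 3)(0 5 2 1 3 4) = (0 1 3 4 5)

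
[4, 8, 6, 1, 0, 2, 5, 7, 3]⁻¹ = [4, 3, 5, 8, 0, 6, 2, 7, 1]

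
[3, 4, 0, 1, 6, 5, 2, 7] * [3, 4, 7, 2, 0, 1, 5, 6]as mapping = [0→2, 1→0, 2→3, 3→4, 4→5, 5→1, 6→7, 7→6]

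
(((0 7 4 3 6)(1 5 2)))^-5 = (1 5 2)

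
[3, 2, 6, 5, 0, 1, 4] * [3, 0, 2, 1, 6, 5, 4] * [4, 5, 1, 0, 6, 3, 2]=[5, 1, 6, 3, 0, 4, 2]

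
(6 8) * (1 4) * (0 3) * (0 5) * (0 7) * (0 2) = (0 3 5 7 2)(1 4)(6 8)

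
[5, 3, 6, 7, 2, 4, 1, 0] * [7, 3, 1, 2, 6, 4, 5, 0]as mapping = [0→4, 1→2, 2→5, 3→0, 4→1, 5→6, 6→3, 7→7]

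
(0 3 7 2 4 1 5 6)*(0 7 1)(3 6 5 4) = (0 6 7 2 3 1 4)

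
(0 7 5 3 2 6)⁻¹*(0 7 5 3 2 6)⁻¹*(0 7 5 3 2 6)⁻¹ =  (0 3)(2 7)(5 6)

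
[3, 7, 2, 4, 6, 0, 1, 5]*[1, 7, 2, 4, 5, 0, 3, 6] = [4, 6, 2, 5, 3, 1, 7, 0]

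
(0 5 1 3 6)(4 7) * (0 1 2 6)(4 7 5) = (0 4 5 2 6 1 3)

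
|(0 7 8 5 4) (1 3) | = 10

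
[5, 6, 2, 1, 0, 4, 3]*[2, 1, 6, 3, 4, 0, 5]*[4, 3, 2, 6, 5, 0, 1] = [4, 0, 1, 3, 2, 5, 6]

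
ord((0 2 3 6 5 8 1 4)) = 8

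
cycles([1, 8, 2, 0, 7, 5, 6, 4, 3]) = (0 1 8 3)(4 7)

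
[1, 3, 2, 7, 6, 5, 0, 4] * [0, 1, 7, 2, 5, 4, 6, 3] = [1, 2, 7, 3, 6, 4, 0, 5]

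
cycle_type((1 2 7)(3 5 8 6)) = 3.4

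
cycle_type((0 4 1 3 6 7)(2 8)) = 2.6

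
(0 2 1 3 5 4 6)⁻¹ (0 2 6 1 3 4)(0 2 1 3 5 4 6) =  (0 3 5 6 2 1)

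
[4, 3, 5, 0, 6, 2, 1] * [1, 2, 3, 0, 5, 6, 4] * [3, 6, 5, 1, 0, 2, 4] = [2, 3, 4, 6, 0, 1, 5]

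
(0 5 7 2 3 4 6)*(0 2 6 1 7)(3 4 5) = (0 3 5)(1 7 6 2 4)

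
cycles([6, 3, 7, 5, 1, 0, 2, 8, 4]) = (0 6 2 7 8 4 1 3 5)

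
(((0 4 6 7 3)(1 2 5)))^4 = (0 3 7 6 4)(1 2 5)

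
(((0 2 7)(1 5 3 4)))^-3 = (1 5 3 4)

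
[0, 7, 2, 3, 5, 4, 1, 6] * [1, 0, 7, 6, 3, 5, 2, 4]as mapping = [0→1, 1→4, 2→7, 3→6, 4→5, 5→3, 6→0, 7→2]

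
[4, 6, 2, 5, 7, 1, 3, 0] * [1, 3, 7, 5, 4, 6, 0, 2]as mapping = [0→4, 1→0, 2→7, 3→6, 4→2, 5→3, 6→5, 7→1]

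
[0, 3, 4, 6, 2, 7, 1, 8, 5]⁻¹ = [0, 6, 4, 1, 2, 8, 3, 5, 7]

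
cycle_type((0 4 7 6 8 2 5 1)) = 8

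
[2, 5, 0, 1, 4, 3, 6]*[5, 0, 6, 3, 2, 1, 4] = [6, 1, 5, 0, 2, 3, 4]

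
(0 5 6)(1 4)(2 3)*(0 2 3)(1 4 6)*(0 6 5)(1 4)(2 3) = (1 5 4)(2 6 3)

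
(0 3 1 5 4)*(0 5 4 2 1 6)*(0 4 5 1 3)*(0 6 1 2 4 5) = (0 6 5 4 2 3 1)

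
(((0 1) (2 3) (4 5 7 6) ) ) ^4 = () 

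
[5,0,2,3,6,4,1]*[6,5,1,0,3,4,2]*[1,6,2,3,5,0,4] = [5,4,6,1,2,3,0]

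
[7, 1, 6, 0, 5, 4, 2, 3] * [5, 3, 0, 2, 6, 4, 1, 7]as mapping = [0→7, 1→3, 2→1, 3→5, 4→4, 5→6, 6→0, 7→2]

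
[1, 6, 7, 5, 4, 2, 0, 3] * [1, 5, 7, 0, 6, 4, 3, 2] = [5, 3, 2, 4, 6, 7, 1, 0]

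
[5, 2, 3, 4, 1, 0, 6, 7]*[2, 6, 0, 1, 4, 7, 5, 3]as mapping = [0→7, 1→0, 2→1, 3→4, 4→6, 5→2, 6→5, 7→3]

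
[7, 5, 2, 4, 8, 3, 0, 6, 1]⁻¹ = [6, 8, 2, 5, 3, 1, 7, 0, 4]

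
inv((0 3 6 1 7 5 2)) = (0 2 5 7 1 6 3)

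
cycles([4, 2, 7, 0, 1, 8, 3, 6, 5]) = (0 4 1 2 7 6 3)(5 8)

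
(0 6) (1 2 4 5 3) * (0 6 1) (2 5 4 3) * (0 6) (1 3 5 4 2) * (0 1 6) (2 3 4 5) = (0 4 3) (1 5 6) 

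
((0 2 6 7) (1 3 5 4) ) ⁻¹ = (0 7 6 2) (1 4 5 3) 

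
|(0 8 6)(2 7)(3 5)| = 6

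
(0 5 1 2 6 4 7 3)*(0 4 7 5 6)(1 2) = (0 6 7 3 4 5 2)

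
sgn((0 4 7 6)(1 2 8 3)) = 1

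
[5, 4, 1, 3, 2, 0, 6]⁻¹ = [5, 2, 4, 3, 1, 0, 6]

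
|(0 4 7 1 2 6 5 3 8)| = 9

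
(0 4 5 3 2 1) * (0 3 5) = (0 4)(1 3 2)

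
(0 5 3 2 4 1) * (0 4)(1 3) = (0 5 1 4 3 2)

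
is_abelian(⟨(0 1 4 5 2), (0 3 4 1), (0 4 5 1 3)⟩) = no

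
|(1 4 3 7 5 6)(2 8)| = 6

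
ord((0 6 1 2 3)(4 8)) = 10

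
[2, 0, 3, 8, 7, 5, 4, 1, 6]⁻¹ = [1, 7, 0, 2, 6, 5, 8, 4, 3]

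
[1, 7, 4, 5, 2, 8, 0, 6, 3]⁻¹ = [6, 0, 4, 8, 2, 3, 7, 1, 5]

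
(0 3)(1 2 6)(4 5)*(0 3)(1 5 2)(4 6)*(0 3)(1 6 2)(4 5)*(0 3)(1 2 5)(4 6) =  (1 4 2)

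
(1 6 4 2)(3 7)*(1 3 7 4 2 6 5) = (1 5)(2 3 4 6)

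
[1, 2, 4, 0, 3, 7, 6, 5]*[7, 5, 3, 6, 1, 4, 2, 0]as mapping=[0→5, 1→3, 2→1, 3→7, 4→6, 5→0, 6→2, 7→4]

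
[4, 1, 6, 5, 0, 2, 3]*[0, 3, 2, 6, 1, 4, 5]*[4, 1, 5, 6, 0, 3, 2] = [1, 6, 3, 0, 4, 5, 2]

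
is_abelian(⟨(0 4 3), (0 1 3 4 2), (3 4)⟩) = no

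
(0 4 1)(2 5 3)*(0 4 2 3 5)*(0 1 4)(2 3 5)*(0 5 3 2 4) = (0 2 1 5 4)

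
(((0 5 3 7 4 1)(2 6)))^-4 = (0 3 4)(1 5 7)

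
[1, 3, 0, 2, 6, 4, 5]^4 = [0, 1, 2, 3, 6, 4, 5]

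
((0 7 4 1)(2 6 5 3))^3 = (0 1 4 7)(2 3 5 6)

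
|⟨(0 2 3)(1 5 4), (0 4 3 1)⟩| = 120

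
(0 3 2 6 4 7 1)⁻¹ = (0 1 7 4 6 2 3)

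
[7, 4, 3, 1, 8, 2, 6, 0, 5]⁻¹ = [7, 3, 5, 2, 1, 8, 6, 0, 4]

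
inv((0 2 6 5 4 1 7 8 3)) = (0 3 8 7 1 4 5 6 2)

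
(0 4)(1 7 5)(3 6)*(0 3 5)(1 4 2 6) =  (0 2 6 5 4 3 1 7)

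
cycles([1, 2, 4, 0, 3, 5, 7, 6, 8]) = (0 1 2 4 3)(6 7)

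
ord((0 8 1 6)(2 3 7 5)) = 4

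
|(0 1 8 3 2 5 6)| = 7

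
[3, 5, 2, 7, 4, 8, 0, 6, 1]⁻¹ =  [6, 8, 2, 0, 4, 1, 7, 3, 5]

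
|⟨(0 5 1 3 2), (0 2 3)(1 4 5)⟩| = 60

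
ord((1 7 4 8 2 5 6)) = 7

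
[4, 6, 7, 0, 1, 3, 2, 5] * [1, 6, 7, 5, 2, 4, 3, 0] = [2, 3, 0, 1, 6, 5, 7, 4]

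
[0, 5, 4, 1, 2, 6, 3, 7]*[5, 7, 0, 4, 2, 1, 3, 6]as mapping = [0→5, 1→1, 2→2, 3→7, 4→0, 5→3, 6→4, 7→6]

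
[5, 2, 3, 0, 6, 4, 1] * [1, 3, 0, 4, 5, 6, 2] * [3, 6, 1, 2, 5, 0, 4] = [4, 3, 5, 6, 1, 0, 2]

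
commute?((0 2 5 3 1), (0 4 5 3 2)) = no:(0 2 5 3 1) * (0 4 5 3 2) = (1 4 5 2 3), (0 4 5 3 2) * (0 2 5 3 1) = (0 4 3 5 1)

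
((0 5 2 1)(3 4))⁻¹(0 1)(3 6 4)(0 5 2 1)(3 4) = (0 5)(3 4 6)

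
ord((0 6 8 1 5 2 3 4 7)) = 9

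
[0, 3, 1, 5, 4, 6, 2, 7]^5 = [0, 1, 2, 3, 4, 5, 6, 7]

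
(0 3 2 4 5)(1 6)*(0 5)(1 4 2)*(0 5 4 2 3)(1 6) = (2 3 6)(4 5)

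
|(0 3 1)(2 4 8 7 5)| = 15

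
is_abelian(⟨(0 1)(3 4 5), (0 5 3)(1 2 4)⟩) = no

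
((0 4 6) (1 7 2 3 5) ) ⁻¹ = (0 6 4) (1 5 3 2 7) 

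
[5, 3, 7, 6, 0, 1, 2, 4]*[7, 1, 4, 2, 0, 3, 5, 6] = [3, 2, 6, 5, 7, 1, 4, 0]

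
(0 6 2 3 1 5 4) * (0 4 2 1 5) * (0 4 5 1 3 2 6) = (1 4 5 6 3)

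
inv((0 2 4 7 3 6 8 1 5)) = (0 5 1 8 6 3 7 4 2)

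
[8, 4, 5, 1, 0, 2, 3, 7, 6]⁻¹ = [4, 3, 5, 6, 1, 2, 8, 7, 0]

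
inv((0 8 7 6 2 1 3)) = (0 3 1 2 6 7 8)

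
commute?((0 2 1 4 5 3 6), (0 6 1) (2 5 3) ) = no:(0 2 1 4 5 3 6) * (0 6 1) (2 5 3) = (0 5 2) (1 4 3), (0 6 1) (2 5 3) * (0 2 1 4 5 3 6) = (1 2 3) (4 5 6) 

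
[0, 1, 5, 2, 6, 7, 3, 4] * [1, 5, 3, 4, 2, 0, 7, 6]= [1, 5, 0, 3, 7, 6, 4, 2]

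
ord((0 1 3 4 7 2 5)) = 7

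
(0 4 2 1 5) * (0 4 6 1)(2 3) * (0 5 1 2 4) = (0 6 2 5)(3 4)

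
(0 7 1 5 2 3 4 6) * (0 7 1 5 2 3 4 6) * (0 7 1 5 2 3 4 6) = (0 5 4 7 2 6 1 3)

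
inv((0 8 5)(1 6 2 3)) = (0 5 8)(1 3 2 6)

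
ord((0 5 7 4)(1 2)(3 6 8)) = 12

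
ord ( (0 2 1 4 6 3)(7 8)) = 6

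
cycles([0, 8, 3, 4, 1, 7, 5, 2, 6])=(1 8 6 5 7 2 3 4)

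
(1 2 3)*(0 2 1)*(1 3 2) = (0 1 3)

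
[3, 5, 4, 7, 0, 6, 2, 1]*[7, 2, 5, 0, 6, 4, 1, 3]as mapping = [0→0, 1→4, 2→6, 3→3, 4→7, 5→1, 6→5, 7→2]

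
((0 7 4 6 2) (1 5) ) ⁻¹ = (0 2 6 4 7) (1 5) 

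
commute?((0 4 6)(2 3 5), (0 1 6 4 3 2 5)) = no:(0 4 6)(2 3 5)*(0 1 6 4 3 2 5) = (0 3)(1 6), (0 1 6 4 3 2 5)*(0 4 6)(2 3 5) = (0 1)(4 5)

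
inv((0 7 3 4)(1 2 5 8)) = (0 4 3 7)(1 8 5 2)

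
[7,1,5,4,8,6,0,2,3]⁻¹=[6,1,7,8,3,2,5,0,4]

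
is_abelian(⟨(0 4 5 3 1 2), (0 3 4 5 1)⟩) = no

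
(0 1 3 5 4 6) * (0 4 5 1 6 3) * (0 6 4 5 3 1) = (0 4 1 6 5 3) 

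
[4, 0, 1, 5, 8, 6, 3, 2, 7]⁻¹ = [1, 2, 7, 6, 0, 3, 5, 8, 4]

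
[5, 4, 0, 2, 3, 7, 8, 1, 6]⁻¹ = [2, 7, 3, 4, 1, 0, 8, 5, 6]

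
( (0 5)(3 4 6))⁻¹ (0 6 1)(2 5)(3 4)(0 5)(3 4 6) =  (0 2)(1 5 3)(4 6)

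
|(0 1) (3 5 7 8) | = 4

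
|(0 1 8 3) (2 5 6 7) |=4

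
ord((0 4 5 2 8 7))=6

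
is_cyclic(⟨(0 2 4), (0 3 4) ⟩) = no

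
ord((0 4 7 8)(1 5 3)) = 12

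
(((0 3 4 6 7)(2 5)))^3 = (0 6 3 7 4)(2 5)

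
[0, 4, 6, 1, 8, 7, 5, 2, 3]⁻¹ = [0, 3, 7, 8, 1, 6, 2, 5, 4]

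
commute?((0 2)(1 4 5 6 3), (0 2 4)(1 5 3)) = no:(0 2)(1 4 5 6 3) * (0 2 4)(1 5 3) = (0 4 3 5 6 1), (0 2 4)(1 5 3) * (0 2)(1 4 5 6 3) = (1 6 3 4 2 5)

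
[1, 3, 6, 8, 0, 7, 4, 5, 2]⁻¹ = [4, 0, 8, 1, 6, 7, 2, 5, 3]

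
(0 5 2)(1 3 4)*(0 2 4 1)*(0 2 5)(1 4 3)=(2 5 3 4)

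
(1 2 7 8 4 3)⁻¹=(1 3 4 8 7 2)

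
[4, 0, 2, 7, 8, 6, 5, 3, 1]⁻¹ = [1, 8, 2, 7, 0, 6, 5, 3, 4]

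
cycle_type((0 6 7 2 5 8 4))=7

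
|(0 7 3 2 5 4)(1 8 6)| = 6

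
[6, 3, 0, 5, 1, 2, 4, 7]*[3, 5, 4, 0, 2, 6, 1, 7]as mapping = [0→1, 1→0, 2→3, 3→6, 4→5, 5→4, 6→2, 7→7]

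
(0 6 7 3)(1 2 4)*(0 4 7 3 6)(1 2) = (2 7 6 3 4)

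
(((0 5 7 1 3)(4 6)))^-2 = (0 1 5 3 7)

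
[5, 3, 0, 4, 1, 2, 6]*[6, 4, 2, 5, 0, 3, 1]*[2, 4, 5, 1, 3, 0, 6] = [1, 0, 6, 2, 3, 5, 4]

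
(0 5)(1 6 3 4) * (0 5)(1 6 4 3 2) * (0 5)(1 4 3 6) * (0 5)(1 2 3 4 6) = (1 4 2 6 3)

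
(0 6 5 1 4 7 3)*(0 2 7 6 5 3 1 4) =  (0 5 4 6 3 2 7 1)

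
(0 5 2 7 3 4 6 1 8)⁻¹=(0 8 1 6 4 3 7 2 5)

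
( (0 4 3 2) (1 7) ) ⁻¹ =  (0 2 3 4) (1 7) 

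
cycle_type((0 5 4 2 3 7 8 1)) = 8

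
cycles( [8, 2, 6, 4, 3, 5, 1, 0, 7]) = (0 8 7)(1 2 6)(3 4)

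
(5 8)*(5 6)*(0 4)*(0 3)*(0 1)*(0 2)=(0 4 3 1 2)(5 8 6)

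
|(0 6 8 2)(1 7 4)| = 12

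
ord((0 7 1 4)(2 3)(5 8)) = 4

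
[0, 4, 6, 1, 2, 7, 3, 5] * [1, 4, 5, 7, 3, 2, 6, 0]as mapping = [0→1, 1→3, 2→6, 3→4, 4→5, 5→0, 6→7, 7→2]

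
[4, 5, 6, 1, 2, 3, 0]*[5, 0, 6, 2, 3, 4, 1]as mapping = [0→3, 1→4, 2→1, 3→0, 4→6, 5→2, 6→5]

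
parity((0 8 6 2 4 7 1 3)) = odd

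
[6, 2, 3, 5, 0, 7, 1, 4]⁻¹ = [4, 6, 1, 2, 7, 3, 0, 5]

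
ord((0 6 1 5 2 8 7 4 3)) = 9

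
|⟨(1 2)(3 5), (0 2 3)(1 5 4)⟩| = 12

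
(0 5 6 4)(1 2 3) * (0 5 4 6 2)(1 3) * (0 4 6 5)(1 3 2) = (0 6 5 1 4)(2 3)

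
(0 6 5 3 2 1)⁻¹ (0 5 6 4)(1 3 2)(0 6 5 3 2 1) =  (0 2 1)(3 5 4 6)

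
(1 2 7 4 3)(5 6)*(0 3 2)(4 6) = (0 3 1)(2 7 6 5 4)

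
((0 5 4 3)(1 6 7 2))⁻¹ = (0 3 4 5)(1 2 7 6)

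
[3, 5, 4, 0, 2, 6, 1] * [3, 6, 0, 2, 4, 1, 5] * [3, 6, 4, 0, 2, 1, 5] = [4, 6, 2, 0, 3, 1, 5]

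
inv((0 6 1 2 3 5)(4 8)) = (0 5 3 2 1 6)(4 8)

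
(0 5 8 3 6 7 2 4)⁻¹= (0 4 2 7 6 3 8 5)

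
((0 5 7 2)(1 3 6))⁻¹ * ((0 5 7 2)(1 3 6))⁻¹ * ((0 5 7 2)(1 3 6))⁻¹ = (0 5 7 2)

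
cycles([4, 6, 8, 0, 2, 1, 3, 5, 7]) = (0 4 2 8 7 5 1 6 3)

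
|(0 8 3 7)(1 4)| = 4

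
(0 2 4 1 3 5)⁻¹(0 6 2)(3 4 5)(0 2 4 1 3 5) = (0 5 1)(2 6 4)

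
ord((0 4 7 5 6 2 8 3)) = 8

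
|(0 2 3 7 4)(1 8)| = 10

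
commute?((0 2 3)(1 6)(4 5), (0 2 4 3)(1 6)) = no:(0 2 3)(1 6)(4 5)*(0 2 4 3)(1 6) = (0 4 5 3 2), (0 2 4 3)(1 6)*(0 2 3)(1 6)(4 5) = (0 3 2 5 4)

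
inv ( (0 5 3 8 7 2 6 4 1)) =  (0 1 4 6 2 7 8 3 5)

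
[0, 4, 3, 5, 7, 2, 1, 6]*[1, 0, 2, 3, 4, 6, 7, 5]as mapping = [0→1, 1→4, 2→3, 3→6, 4→5, 5→2, 6→0, 7→7]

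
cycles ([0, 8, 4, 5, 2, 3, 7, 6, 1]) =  (1 8)(2 4)(3 5)(6 7)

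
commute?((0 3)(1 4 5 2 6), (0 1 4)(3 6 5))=no:(0 3)(1 4 5 2 6) * (0 1 4)(3 6 5)=(0 6 4 3 1)(2 5), (0 1 4)(3 6 5) * (0 3)(1 4 5 2 6)=(0 4 3 1 5)(2 6)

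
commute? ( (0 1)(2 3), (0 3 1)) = no: (0 1)(2 3) * (0 3 1) = (1 3 2), (0 3 1) * (0 1)(2 3) = (0 2 3)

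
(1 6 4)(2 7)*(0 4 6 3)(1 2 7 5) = (0 4 2 5 1 3)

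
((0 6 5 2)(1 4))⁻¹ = (0 2 5 6)(1 4)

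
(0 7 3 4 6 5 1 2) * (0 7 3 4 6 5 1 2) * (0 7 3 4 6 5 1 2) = (0 4 1 7 6 2 3 5)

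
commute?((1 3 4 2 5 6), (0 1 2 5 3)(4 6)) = no:(1 3 4 2 5 6)*(0 1 2 5 3)(4 6) = (0 1)(2 3 6)(4 5), (0 1 2 5 3)(4 6)*(1 3 4 2 5 6) = (0 3)(1 5 4)(2 6)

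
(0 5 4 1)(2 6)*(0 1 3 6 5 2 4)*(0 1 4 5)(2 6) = (0 6 5 1 4 3 2)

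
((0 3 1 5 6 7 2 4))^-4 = (0 6)(1 2)(3 7)(4 5)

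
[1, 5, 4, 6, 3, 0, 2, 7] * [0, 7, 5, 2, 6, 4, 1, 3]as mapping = [0→7, 1→4, 2→6, 3→1, 4→2, 5→0, 6→5, 7→3]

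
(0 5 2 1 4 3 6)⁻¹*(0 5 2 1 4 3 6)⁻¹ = (0 3 1 5 6 4 2)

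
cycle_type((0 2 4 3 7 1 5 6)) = 8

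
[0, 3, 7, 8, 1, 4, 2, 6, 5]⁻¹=[0, 4, 6, 1, 5, 8, 7, 2, 3]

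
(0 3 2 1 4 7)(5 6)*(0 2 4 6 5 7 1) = (0 3 4 1 6 7 2)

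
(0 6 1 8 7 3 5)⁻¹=(0 5 3 7 8 1 6)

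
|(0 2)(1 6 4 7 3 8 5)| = 14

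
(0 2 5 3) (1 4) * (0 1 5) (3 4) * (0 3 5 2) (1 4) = (1 5) (2 3 4) 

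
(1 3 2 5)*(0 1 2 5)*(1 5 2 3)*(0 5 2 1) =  (0 2 5 3 1)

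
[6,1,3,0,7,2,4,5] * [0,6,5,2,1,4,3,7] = [3,6,2,0,7,5,1,4]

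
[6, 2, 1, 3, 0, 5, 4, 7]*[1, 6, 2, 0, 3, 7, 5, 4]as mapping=[0→5, 1→2, 2→6, 3→0, 4→1, 5→7, 6→3, 7→4]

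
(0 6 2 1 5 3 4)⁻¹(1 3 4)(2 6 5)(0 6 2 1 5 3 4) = (0 5 4)(1 2 3)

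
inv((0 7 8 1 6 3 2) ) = (0 2 3 6 1 8 7) 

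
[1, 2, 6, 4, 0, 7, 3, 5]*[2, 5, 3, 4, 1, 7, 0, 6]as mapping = [0→5, 1→3, 2→0, 3→1, 4→2, 5→6, 6→4, 7→7]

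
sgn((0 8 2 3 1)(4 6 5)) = 1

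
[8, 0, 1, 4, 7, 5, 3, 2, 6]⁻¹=[1, 2, 7, 6, 3, 5, 8, 4, 0]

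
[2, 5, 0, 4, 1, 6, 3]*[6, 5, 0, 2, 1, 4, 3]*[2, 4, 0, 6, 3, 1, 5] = [2, 3, 5, 4, 1, 6, 0] 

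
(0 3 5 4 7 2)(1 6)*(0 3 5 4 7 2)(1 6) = (0 5 7)(2 3 4)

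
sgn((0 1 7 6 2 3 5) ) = 1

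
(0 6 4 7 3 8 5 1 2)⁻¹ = (0 2 1 5 8 3 7 4 6)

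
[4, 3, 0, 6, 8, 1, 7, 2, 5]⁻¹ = [2, 5, 7, 1, 0, 8, 3, 6, 4]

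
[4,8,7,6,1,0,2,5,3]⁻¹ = [5,4,6,8,0,7,3,2,1]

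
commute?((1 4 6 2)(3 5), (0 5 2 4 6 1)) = no:(1 4 6 2)(3 5)*(0 5 2 4 6 1) = (0 5 3 2)(1 6 4), (0 5 2 4 6 1)*(1 4 6 2)(3 5) = (0 3 5 1)(2 6 4)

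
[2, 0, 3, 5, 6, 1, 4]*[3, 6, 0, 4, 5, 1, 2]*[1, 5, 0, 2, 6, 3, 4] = [1, 2, 6, 5, 0, 4, 3]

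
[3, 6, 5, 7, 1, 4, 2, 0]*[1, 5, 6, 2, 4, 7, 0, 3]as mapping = [0→2, 1→0, 2→7, 3→3, 4→5, 5→4, 6→6, 7→1]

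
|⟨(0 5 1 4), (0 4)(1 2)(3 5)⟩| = 120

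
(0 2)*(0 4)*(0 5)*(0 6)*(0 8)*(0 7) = (0 2 4 5 6 8 7)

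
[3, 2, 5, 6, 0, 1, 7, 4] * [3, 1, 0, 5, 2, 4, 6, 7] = [5, 0, 4, 6, 3, 1, 7, 2]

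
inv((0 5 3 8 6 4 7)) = (0 7 4 6 8 3 5)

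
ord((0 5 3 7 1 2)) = 6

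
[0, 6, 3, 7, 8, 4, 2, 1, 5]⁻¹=[0, 7, 6, 2, 5, 8, 1, 3, 4]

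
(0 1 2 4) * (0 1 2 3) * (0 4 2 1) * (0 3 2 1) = (1 2)(3 4)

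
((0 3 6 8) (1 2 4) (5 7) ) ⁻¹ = (0 8 6 3) (1 4 2) (5 7) 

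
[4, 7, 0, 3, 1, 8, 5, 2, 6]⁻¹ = [2, 4, 7, 3, 0, 6, 8, 1, 5]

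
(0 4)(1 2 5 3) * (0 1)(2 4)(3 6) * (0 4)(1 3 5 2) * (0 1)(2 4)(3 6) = (2 4 6 5 3)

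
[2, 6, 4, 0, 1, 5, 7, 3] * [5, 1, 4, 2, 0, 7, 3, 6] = [4, 3, 0, 5, 1, 7, 6, 2]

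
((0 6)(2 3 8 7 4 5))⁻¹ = (0 6)(2 5 4 7 8 3)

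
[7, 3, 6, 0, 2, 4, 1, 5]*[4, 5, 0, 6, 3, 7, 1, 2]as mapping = [0→2, 1→6, 2→1, 3→4, 4→0, 5→3, 6→5, 7→7]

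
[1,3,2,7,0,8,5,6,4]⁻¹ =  [4,0,2,1,8,6,7,3,5]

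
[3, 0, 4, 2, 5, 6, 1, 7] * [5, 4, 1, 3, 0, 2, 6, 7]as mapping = [0→3, 1→5, 2→0, 3→1, 4→2, 5→6, 6→4, 7→7]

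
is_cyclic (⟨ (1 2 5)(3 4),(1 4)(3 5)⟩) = no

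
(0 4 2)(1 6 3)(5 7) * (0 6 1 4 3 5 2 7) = (0 3 4 7 2 6 5)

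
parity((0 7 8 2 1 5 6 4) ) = odd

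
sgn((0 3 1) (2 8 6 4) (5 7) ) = 1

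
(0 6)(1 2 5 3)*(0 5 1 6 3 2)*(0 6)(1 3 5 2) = (0 5 1 6 2 3)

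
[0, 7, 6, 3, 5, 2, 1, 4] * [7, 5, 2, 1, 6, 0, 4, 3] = [7, 3, 4, 1, 0, 2, 5, 6]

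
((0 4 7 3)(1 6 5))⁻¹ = (0 3 7 4)(1 5 6)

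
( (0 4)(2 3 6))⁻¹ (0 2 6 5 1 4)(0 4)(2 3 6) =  (0 4 3 2 5 1)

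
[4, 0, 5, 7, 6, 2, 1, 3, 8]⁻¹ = [1, 6, 5, 7, 0, 2, 4, 3, 8]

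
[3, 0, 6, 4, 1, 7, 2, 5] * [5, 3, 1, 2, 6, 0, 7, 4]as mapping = [0→2, 1→5, 2→7, 3→6, 4→3, 5→4, 6→1, 7→0]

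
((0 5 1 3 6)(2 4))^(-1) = (0 6 3 1 5)(2 4)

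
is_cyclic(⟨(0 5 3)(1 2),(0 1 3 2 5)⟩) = no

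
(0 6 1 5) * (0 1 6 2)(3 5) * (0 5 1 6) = (0 2 5 6)(1 3)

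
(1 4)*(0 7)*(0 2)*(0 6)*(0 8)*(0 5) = (0 7 2 6 8 5)(1 4)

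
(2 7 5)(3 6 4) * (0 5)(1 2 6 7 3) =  (0 5 6 4 1 2 3 7)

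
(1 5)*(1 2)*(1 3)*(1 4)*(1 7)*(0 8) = (0 8)(1 5 2 3 4 7)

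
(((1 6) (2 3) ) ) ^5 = (1 6) (2 3) 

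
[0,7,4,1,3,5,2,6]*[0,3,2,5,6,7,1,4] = [0,4,6,3,5,7,2,1] 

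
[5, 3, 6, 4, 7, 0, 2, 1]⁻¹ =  [5, 7, 6, 1, 3, 0, 2, 4]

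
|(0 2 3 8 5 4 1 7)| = 8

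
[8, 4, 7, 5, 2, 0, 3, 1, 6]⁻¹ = [5, 7, 4, 6, 1, 3, 8, 2, 0]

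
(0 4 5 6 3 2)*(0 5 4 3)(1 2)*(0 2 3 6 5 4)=(0 6 2 4)(1 3)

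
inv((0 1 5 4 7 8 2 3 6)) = (0 6 3 2 8 7 4 5 1)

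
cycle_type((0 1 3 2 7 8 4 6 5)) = 9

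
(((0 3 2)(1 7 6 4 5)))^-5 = (0 3 2)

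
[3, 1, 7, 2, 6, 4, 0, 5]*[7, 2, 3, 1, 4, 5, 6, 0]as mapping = [0→1, 1→2, 2→0, 3→3, 4→6, 5→4, 6→7, 7→5]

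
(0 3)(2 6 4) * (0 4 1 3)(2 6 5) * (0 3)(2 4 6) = (0 3 6 1)(2 5 4)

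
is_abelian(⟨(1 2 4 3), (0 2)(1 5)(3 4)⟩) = no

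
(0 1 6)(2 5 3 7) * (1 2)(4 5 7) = (0 2 7 1 6)(3 4 5)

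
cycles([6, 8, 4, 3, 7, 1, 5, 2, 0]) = (0 6 5 1 8)(2 4 7)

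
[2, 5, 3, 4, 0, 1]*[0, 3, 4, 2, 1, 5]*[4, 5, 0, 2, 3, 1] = [3, 1, 0, 5, 4, 2]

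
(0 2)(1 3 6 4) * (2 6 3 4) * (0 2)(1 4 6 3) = (0 3 1 6)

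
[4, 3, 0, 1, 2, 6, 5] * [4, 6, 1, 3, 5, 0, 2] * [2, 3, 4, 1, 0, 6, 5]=[6, 1, 0, 5, 3, 4, 2]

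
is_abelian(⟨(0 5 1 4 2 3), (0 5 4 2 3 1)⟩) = no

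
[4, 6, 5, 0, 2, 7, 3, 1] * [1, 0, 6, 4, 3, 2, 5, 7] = [3, 5, 2, 1, 6, 7, 4, 0]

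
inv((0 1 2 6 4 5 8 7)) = (0 7 8 5 4 6 2 1)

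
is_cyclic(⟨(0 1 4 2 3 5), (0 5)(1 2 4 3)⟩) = no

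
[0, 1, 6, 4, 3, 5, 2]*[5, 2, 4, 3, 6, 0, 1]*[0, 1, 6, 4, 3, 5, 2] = [5, 6, 1, 2, 4, 0, 3]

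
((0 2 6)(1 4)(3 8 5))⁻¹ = (0 6 2)(1 4)(3 5 8)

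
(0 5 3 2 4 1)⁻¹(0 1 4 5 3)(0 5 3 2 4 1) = (0 1 3 2 5)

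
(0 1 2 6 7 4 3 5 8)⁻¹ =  (0 8 5 3 4 7 6 2 1)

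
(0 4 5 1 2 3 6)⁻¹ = (0 6 3 2 1 5 4)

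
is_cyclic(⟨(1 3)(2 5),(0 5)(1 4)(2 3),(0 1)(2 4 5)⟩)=no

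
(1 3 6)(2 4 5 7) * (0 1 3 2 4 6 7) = (0 1 2 6 3 7 4 5)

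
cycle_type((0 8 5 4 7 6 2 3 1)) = 9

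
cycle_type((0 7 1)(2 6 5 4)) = 3.4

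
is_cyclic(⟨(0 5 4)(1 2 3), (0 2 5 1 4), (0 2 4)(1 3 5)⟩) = no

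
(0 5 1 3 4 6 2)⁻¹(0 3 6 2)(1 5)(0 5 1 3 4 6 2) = (0 5 4 2)(1 3)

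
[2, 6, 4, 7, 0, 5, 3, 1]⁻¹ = [4, 7, 0, 6, 2, 5, 1, 3]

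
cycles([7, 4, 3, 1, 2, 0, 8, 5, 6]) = (0 7 5)(1 4 2 3)(6 8)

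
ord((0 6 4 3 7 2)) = 6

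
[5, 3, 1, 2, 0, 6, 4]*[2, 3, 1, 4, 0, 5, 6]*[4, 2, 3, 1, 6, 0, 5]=[0, 6, 1, 2, 3, 5, 4]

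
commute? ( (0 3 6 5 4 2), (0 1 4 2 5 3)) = no: (0 3 6 5 4 2)*(0 1 4 2 5 3) = (1 4 5 2)(3 6), (0 1 4 2 5 3)*(0 3 6 5 4 2) = (0 1 2 4)(5 6)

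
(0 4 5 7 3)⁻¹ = (0 3 7 5 4)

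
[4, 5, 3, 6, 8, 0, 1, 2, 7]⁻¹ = [5, 6, 7, 2, 0, 1, 3, 8, 4]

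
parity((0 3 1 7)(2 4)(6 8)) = odd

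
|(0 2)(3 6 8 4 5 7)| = 6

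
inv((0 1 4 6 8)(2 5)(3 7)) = (0 8 6 4 1)(2 5)(3 7)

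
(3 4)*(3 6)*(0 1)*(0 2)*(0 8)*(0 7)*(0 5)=(0 1 2 8 7 5)(3 4 6)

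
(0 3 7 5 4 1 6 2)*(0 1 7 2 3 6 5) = (0 6 3 2 1 5 4 7)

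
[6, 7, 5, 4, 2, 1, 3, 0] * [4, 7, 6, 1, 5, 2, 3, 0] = [3, 0, 2, 5, 6, 7, 1, 4]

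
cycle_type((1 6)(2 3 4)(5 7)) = 2^2.3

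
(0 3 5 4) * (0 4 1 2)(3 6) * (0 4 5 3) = (0 6)(1 2 4 5)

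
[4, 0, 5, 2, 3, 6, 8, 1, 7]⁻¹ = [1, 7, 3, 4, 0, 2, 5, 8, 6]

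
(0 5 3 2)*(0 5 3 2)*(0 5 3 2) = (0 2 3 5)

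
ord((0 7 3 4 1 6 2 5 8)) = 9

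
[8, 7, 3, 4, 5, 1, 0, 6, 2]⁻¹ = [6, 5, 8, 2, 3, 4, 7, 1, 0]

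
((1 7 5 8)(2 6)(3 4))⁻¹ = (1 8 5 7)(2 6)(3 4)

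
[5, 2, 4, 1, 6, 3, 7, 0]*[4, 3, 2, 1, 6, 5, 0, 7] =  [5, 2, 6, 3, 0, 1, 7, 4]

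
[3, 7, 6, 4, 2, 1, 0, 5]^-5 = [0, 7, 2, 3, 4, 1, 6, 5]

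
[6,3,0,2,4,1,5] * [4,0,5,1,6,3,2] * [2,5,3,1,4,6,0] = [3,5,4,6,0,2,1]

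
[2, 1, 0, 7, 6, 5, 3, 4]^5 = [2, 1, 0, 7, 6, 5, 3, 4]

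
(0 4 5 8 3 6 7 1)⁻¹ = (0 1 7 6 3 8 5 4)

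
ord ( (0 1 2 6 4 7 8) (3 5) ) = 14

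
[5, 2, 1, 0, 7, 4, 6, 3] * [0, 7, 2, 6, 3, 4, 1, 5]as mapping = [0→4, 1→2, 2→7, 3→0, 4→5, 5→3, 6→1, 7→6]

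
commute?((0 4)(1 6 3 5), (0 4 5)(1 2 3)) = no:(0 4)(1 6 3 5) * (0 4 5)(1 2 3) = (0 5 2 3)(1 6), (0 4 5)(1 2 3) * (0 4)(1 6 3 5) = (1 2 5 4)(3 6)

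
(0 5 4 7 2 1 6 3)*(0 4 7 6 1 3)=(0 5 7 2 3 4 6)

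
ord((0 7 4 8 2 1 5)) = 7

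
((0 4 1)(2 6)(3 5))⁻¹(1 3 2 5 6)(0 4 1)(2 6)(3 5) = (0 5 6 3 2)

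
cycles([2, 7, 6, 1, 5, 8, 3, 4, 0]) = (0 2 6 3 1 7 4 5 8)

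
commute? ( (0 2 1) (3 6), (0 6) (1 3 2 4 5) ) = no: (0 2 1) (3 6)*(0 6) (1 3 2 4 5) = (0 4 5 1 6 2 3), (0 6) (1 3 2 4 5)*(0 2 1) (3 6) = (0 3 1 6 2 4 5) 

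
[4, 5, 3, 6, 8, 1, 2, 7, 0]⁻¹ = [8, 5, 6, 2, 0, 1, 3, 7, 4]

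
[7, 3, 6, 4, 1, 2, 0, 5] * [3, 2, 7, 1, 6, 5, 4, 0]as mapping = [0→0, 1→1, 2→4, 3→6, 4→2, 5→7, 6→3, 7→5]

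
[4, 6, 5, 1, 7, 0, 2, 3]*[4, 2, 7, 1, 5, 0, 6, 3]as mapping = [0→5, 1→6, 2→0, 3→2, 4→3, 5→4, 6→7, 7→1]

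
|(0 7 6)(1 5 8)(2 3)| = 6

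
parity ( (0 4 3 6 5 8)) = odd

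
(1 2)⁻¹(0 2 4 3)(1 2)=(0 1 4 3)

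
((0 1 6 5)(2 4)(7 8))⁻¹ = (0 5 6 1)(2 4)(7 8)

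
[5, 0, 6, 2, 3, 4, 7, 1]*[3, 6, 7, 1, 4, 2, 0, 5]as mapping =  [0→2, 1→3, 2→0, 3→7, 4→1, 5→4, 6→5, 7→6]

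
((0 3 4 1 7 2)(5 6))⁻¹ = (0 2 7 1 4 3)(5 6)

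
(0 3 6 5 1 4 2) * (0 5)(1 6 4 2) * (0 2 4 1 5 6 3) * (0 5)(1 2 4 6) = (0 5 3 2 1 6 4)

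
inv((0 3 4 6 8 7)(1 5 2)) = (0 7 8 6 4 3)(1 2 5)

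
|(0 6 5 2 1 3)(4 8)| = 6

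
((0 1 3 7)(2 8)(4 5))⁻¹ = (0 7 3 1)(2 8)(4 5)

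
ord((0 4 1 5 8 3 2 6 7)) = 9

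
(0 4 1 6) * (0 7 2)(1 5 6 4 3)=(0 3 1 4 5 6 7 2)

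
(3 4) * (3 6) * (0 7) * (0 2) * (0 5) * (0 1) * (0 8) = (0 7 2 5 1 8)(3 4 6)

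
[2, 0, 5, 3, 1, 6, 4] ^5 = [1, 4, 0, 3, 6, 2, 5] 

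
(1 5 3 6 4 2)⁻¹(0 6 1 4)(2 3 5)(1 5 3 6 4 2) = (0 4 5 2)(1 6 3)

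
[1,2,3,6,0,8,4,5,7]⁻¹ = [4,0,1,2,6,7,3,8,5]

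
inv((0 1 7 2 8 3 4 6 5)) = (0 5 6 4 3 8 2 7 1)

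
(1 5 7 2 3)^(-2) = (1 2 5 3 7)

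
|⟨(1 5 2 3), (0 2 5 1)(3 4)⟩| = 720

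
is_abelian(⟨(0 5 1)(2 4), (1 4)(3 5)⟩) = no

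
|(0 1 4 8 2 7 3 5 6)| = 9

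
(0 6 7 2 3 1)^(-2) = (0 3 7)(1 2 6)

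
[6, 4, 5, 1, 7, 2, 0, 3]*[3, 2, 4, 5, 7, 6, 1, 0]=[1, 7, 6, 2, 0, 4, 3, 5]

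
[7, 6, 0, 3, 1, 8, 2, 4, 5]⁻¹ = [2, 4, 6, 3, 7, 8, 1, 0, 5]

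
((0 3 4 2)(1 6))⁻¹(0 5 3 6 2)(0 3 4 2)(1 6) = (0 3 5 4 1)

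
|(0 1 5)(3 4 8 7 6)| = 15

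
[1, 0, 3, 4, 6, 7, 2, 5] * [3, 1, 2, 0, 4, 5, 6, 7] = [1, 3, 0, 4, 6, 7, 2, 5]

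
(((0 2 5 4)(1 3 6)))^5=(0 2 5 4)(1 6 3)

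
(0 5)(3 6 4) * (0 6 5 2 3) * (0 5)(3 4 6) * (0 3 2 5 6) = (0 5 2 4 6)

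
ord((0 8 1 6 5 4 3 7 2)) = 9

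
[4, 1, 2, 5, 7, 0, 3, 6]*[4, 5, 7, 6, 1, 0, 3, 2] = [1, 5, 7, 0, 2, 4, 6, 3]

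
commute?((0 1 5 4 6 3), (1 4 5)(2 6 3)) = no:(0 1 5 4 6 3) * (1 4 5)(2 6 3) = (0 4 3)(2 6), (1 4 5)(2 6 3) * (0 1 5 4 6 3) = (0 1 6)(2 3)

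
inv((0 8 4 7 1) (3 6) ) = (0 1 7 4 8) (3 6) 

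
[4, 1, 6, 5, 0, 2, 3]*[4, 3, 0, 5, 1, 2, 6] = [1, 3, 6, 2, 4, 0, 5]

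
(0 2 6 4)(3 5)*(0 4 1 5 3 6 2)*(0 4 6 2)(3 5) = (0 4 6 1 3 5 2)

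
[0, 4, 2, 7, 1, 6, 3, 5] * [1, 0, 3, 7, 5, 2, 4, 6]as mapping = [0→1, 1→5, 2→3, 3→6, 4→0, 5→4, 6→7, 7→2]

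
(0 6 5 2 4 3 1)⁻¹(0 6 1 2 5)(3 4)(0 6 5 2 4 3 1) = (0 4 2 6 5)(1 3)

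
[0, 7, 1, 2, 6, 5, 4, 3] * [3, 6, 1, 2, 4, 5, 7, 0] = [3, 0, 6, 1, 7, 5, 4, 2]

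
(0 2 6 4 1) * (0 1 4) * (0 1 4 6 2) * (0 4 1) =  (0 4 6) 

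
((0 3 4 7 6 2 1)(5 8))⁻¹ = (0 1 2 6 7 4 3)(5 8)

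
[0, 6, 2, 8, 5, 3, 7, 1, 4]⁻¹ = [0, 7, 2, 5, 8, 4, 1, 6, 3]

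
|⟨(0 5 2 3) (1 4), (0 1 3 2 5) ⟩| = 360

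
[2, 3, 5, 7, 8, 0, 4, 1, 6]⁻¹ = [5, 7, 0, 1, 6, 2, 8, 3, 4]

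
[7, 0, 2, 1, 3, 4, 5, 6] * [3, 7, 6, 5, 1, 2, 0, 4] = [4, 3, 6, 7, 5, 1, 2, 0]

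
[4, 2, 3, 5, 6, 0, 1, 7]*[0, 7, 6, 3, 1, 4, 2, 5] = [1, 6, 3, 4, 2, 0, 7, 5]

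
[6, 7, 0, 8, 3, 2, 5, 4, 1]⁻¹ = [2, 8, 5, 4, 7, 6, 0, 1, 3]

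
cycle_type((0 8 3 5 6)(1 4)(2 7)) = 2^2.5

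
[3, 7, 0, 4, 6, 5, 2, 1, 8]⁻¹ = [2, 7, 6, 0, 3, 5, 4, 1, 8]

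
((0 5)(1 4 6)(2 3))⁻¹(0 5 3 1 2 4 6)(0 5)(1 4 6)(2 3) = (0 2 4 3 6 1 5)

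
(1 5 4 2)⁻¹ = (1 2 4 5)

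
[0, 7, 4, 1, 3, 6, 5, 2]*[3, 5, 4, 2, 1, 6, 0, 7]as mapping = [0→3, 1→7, 2→1, 3→5, 4→2, 5→0, 6→6, 7→4]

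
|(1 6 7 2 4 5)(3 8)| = 6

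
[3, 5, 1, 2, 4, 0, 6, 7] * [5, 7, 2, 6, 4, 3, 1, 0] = [6, 3, 7, 2, 4, 5, 1, 0]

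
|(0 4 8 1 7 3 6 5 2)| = 9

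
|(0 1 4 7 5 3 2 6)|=8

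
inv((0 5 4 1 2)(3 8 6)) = (0 2 1 4 5)(3 6 8)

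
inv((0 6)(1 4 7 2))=(0 6)(1 2 7 4)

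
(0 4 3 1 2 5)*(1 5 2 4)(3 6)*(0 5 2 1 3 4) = (0 3 2 1)(4 6)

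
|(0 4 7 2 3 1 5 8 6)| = 9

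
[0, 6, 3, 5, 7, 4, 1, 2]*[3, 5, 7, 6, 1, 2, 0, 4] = [3, 0, 6, 2, 4, 1, 5, 7]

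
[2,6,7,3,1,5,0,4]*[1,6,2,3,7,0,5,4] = [2,5,4,3,6,0,1,7]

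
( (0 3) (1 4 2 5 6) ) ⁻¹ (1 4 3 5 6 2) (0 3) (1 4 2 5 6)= (0 6 1 5 4 2) 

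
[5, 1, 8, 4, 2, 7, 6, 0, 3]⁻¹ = [7, 1, 4, 8, 3, 0, 6, 5, 2]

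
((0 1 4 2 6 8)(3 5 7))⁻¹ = (0 8 6 2 4 1)(3 7 5)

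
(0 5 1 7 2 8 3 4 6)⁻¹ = (0 6 4 3 8 2 7 1 5)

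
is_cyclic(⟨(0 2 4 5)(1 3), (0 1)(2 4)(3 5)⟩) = no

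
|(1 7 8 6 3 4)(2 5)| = 6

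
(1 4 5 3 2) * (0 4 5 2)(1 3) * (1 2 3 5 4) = (0 1 4 3)(2 5)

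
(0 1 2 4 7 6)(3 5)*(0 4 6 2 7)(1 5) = (0 5 3 1 7 2 6 4)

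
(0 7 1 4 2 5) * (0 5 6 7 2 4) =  (0 2 6 7 1)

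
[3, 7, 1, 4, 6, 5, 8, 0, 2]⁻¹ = [7, 2, 8, 0, 3, 5, 4, 1, 6]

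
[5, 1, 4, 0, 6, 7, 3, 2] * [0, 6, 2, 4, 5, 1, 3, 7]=[1, 6, 5, 0, 3, 7, 4, 2]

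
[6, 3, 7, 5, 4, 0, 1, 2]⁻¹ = [5, 6, 7, 1, 4, 3, 0, 2]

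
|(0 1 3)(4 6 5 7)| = 12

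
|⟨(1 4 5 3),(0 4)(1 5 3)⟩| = 120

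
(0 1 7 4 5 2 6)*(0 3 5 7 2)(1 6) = (0 6 3 5)(1 2)(4 7)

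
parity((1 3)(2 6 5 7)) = even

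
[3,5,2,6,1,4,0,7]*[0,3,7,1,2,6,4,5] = [1,6,7,4,3,2,0,5]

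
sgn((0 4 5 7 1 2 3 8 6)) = 1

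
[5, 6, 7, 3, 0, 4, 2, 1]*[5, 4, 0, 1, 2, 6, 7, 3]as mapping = [0→6, 1→7, 2→3, 3→1, 4→5, 5→2, 6→0, 7→4]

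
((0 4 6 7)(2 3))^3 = (0 7 6 4)(2 3)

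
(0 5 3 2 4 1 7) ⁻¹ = (0 7 1 4 2 3 5) 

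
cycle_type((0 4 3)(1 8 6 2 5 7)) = 3.6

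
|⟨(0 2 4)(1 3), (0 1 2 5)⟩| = 720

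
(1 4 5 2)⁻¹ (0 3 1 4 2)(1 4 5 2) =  (0 3 4 5 1)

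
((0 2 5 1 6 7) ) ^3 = (0 1) (2 6) (5 7) 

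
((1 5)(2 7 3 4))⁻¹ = (1 5)(2 4 3 7)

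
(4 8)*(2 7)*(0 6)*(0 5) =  (0 6 5) (2 7) (4 8) 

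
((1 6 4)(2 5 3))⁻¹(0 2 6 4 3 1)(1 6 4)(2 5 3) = (0 5 4 1 2 6)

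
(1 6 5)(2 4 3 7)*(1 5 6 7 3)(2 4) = (1 7 4)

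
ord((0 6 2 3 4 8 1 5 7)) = 9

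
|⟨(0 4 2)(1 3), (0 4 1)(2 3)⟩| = 120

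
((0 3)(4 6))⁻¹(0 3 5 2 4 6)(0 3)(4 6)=(0 5 2 6 4 3)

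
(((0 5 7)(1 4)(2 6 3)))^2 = (0 7 5)(2 3 6)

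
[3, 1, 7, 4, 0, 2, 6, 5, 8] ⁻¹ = [4, 1, 5, 0, 3, 7, 6, 2, 8] 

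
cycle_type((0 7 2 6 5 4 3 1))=8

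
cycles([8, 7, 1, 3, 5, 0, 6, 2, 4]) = (0 8 4 5) (1 7 2) 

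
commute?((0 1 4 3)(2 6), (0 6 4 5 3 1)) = no:(0 1 4 3)(2 6) * (0 6 4 5 3 1) = (1 5 3 6 2 4), (0 6 4 5 3 1) * (0 1 4 3)(2 6) = (0 2 6 3 4 5)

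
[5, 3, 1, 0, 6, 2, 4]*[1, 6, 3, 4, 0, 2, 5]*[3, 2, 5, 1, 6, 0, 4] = [5, 6, 4, 2, 0, 1, 3]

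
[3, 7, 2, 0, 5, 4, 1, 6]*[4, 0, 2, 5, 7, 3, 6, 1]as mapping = [0→5, 1→1, 2→2, 3→4, 4→3, 5→7, 6→0, 7→6]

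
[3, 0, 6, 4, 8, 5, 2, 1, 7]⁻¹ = [1, 7, 6, 0, 3, 5, 2, 8, 4]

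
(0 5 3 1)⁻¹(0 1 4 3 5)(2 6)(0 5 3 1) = (0 4 1 3 5)(2 6)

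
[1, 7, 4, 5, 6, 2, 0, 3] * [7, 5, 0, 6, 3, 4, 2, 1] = [5, 1, 3, 4, 2, 0, 7, 6]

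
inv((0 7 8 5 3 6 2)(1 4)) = (0 2 6 3 5 8 7)(1 4)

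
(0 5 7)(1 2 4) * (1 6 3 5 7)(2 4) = (0 7)(1 4 6 3 5)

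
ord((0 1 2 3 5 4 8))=7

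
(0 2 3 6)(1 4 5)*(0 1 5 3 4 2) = (1 2 4 3 6)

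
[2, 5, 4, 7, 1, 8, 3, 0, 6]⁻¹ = [7, 4, 0, 6, 2, 1, 8, 3, 5]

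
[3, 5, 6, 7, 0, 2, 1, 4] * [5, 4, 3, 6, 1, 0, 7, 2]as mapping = [0→6, 1→0, 2→7, 3→2, 4→5, 5→3, 6→4, 7→1]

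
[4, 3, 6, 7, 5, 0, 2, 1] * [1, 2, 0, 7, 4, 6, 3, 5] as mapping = [0→4, 1→7, 2→3, 3→5, 4→6, 5→1, 6→0, 7→2] 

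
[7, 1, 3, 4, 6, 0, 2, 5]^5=[5, 1, 3, 4, 6, 7, 2, 0]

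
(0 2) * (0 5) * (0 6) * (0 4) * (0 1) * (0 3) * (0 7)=(0 2 5 6 4 1 3 7)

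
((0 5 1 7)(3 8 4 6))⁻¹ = (0 7 1 5)(3 6 4 8)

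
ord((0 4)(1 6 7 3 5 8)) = 6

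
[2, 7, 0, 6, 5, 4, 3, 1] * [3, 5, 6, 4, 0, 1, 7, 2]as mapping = [0→6, 1→2, 2→3, 3→7, 4→1, 5→0, 6→4, 7→5]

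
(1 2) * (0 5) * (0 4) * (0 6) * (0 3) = (0 5 4 6 3)(1 2)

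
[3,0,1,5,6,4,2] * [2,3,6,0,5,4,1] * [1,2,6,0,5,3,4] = [1,6,0,5,2,3,4] 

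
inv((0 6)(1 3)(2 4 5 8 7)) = (0 6)(1 3)(2 7 8 5 4)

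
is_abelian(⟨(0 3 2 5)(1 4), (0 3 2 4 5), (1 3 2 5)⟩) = no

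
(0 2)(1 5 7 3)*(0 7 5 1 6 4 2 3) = (0 3 6 4 2 7)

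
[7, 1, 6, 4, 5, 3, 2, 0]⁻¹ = [7, 1, 6, 5, 3, 4, 2, 0]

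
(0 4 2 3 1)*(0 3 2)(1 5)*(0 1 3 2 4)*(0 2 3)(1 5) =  (0 2 4 5)(1 3)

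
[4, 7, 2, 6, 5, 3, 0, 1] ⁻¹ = [6, 7, 2, 5, 0, 4, 3, 1] 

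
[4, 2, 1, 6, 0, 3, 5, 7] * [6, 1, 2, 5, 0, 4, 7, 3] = [0, 2, 1, 7, 6, 5, 4, 3]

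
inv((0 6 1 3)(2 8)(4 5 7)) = (0 3 1 6)(2 8)(4 7 5)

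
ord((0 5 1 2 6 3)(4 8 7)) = 6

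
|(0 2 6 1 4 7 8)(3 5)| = 14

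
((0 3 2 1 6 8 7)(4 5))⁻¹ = (0 7 8 6 1 2 3)(4 5)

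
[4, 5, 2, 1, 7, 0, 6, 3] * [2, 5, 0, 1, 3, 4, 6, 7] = [3, 4, 0, 5, 7, 2, 6, 1]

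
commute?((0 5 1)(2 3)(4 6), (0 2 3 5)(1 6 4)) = no:(0 5 1)(2 3)(4 6)*(0 2 3 5)(1 6 4) = (1 2 5 6), (0 2 3 5)(1 6 4)*(0 5 1)(2 3)(4 6) = (0 3 1 4)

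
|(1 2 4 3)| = 4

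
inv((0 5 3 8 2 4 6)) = (0 6 4 2 8 3 5)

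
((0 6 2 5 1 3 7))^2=(0 2 1 7 6 5 3)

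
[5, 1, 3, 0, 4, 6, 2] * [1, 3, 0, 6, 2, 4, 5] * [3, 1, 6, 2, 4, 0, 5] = [4, 2, 5, 1, 6, 0, 3]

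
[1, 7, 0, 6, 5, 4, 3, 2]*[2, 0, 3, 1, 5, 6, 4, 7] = [0, 7, 2, 4, 6, 5, 1, 3] 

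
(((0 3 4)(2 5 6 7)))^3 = (2 7 6 5)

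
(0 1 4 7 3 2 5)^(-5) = (0 4 3 5 1 7 2)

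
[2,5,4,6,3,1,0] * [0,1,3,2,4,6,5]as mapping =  [0→3,1→6,2→4,3→5,4→2,5→1,6→0]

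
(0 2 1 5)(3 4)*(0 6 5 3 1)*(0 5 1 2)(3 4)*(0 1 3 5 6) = (0 1 4 2 6 3 5)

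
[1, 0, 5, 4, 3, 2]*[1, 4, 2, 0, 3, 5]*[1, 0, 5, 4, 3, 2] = [3, 0, 2, 4, 1, 5]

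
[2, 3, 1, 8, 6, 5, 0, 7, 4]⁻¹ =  [6, 2, 0, 1, 8, 5, 4, 7, 3]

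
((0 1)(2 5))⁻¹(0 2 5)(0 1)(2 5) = (1 5 2)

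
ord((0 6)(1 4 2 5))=4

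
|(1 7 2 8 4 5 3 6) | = 8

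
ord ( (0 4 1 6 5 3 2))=7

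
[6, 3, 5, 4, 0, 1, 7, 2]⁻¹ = [4, 5, 7, 1, 3, 2, 0, 6]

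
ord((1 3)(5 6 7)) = 6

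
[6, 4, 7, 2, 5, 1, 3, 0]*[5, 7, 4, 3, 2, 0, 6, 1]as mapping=[0→6, 1→2, 2→1, 3→4, 4→0, 5→7, 6→3, 7→5]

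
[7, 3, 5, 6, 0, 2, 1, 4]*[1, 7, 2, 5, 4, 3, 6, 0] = [0, 5, 3, 6, 1, 2, 7, 4]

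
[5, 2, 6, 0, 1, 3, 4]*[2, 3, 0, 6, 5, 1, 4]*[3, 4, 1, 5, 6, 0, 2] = [4, 3, 6, 1, 5, 2, 0]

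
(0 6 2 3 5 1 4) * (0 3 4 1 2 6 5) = (0 5 2 4 3)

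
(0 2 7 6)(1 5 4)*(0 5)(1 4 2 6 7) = (0 6 5 2 1)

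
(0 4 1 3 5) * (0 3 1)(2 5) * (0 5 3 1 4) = (1 4 5)(2 3)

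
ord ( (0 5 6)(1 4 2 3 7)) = 15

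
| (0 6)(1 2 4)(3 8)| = 6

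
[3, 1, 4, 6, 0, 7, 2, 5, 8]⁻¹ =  [4, 1, 6, 0, 2, 7, 3, 5, 8]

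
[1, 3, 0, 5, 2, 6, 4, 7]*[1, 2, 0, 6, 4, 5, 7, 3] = [2, 6, 1, 5, 0, 7, 4, 3]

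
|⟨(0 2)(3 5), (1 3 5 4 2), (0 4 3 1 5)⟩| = 360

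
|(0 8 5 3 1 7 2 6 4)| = 9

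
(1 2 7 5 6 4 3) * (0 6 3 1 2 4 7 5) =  (0 6 7) (1 4) (2 5 3) 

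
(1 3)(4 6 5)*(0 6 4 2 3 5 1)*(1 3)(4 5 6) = (0 4 5 2 1 6 3)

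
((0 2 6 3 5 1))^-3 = (0 3)(1 6)(2 5)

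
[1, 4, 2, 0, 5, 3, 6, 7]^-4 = [1, 4, 2, 0, 5, 3, 6, 7]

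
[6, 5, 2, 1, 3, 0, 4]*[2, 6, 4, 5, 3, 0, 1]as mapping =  [0→1, 1→0, 2→4, 3→6, 4→5, 5→2, 6→3]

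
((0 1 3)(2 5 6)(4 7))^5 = (0 3 1)(2 6 5)(4 7)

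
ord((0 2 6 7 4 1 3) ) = 7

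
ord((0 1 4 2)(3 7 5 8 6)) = 20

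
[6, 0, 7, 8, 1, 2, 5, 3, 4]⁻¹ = [1, 4, 5, 7, 8, 6, 0, 2, 3]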